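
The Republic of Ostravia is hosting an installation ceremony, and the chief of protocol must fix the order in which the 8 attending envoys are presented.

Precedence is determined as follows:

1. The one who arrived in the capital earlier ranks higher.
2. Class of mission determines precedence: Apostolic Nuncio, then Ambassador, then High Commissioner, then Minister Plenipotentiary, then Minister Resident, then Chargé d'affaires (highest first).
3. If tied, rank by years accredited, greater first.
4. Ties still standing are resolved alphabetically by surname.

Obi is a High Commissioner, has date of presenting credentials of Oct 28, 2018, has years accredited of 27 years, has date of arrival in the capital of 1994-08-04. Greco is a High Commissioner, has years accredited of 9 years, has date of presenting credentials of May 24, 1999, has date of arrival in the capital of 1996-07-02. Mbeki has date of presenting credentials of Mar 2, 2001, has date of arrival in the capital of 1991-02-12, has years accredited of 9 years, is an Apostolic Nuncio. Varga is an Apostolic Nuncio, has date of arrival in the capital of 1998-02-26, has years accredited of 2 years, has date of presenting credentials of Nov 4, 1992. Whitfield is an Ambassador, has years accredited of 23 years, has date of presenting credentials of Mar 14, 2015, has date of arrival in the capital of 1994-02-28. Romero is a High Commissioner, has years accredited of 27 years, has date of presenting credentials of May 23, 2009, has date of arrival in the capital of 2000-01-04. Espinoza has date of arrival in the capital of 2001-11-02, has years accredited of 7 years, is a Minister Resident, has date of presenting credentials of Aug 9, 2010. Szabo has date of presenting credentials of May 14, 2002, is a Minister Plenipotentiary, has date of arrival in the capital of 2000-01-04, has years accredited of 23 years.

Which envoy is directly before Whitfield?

Mbeki

By date of arrival in the capital (earlier first): Mbeki (1991-02-12); then Whitfield (1994-02-28); then Obi (1994-08-04); then Greco (1996-07-02); then Varga (1998-02-26); then Romero and Szabo (both 2000-01-04); then Espinoza (2001-11-02).
Among Romero and Szabo, by class of mission: Romero (High Commissioner) before Szabo (Minister Plenipotentiary).
Order: Mbeki, Whitfield, Obi, Greco, Varga, Romero, Szabo, Espinoza.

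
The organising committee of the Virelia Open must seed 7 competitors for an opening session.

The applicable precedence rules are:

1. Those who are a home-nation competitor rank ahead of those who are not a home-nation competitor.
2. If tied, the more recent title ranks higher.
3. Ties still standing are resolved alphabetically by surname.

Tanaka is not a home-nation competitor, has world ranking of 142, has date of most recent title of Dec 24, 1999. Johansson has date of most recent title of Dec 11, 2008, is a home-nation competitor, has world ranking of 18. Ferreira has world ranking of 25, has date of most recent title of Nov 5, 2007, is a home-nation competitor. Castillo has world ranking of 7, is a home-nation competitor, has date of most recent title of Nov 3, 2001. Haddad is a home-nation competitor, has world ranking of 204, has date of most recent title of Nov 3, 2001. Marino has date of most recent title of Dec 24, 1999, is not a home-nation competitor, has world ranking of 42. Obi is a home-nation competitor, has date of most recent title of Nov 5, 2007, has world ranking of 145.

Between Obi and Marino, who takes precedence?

Obi

By the first rule: Johansson, Ferreira, Obi, Castillo and Haddad (each a home-nation competitor); then Marino and Tanaka (both not a home-nation competitor).
Among Johansson, Ferreira, Obi, Castillo and Haddad, by date of most recent title (later first): Johansson (Dec 11, 2008) before Ferreira and Obi (Nov 5, 2007) before Castillo and Haddad (Nov 3, 2001).
Among Ferreira and Obi, alphabetically by surname: Ferreira before Obi.
Among Castillo and Haddad, alphabetically by surname: Castillo before Haddad.
Marino and Tanaka both have date of most recent title Dec 24, 1999, so the next rule applies.
Among Marino and Tanaka, alphabetically by surname: Marino before Tanaka.
So Obi takes precedence.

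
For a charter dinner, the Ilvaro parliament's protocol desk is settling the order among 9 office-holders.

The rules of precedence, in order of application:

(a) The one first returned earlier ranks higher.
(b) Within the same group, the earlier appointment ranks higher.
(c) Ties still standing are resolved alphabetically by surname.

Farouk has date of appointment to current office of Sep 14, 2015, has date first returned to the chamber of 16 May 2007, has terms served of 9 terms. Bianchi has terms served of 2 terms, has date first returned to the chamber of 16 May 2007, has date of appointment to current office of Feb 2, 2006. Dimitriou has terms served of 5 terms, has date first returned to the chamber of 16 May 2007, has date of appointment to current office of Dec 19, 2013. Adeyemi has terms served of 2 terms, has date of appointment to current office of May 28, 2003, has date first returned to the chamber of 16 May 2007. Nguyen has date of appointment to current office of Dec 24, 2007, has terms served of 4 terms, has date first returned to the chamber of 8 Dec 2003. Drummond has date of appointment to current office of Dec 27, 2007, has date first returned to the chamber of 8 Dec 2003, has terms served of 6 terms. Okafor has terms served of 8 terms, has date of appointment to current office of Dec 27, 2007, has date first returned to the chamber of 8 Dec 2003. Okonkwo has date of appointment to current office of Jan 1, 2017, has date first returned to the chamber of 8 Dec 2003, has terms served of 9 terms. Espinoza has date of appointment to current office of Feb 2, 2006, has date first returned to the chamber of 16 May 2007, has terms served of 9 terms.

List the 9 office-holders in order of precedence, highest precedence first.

By date first returned to the chamber (earlier first): Nguyen, Drummond, Okafor and Okonkwo (each 8 Dec 2003); then Adeyemi, Bianchi, Espinoza, Dimitriou and Farouk (each 16 May 2007).
Among Nguyen, Drummond, Okafor and Okonkwo, by date of appointment to current office (earlier first): Nguyen (Dec 24, 2007) before Drummond and Okafor (Dec 27, 2007) before Okonkwo (Jan 1, 2017).
Among Drummond and Okafor, alphabetically by surname: Drummond before Okafor.
Among Adeyemi, Bianchi, Espinoza, Dimitriou and Farouk, by date of appointment to current office (earlier first): Adeyemi (May 28, 2003) before Bianchi and Espinoza (Feb 2, 2006) before Dimitriou (Dec 19, 2013) before Farouk (Sep 14, 2015).
Among Bianchi and Espinoza, alphabetically by surname: Bianchi before Espinoza.
Full order: Nguyen, Drummond, Okafor, Okonkwo, Adeyemi, Bianchi, Espinoza, Dimitriou, Farouk.

Nguyen, Drummond, Okafor, Okonkwo, Adeyemi, Bianchi, Espinoza, Dimitriou, Farouk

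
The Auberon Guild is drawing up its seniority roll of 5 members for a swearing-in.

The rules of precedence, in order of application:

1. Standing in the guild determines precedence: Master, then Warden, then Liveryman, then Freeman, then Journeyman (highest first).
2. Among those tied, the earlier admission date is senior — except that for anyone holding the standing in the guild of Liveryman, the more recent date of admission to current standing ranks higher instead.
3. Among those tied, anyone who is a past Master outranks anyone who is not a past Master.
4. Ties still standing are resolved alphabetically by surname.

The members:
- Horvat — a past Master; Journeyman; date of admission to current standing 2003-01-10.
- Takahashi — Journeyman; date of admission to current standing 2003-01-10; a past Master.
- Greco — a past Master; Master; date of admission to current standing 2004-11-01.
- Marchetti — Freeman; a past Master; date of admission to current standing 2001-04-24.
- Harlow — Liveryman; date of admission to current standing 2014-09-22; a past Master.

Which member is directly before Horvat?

By standing in the guild: Greco (Master); then Harlow (Liveryman); then Marchetti (Freeman); then Horvat and Takahashi (Journeyman).
Horvat and Takahashi both have date of admission to current standing 2003-01-10, so the next rule applies.
Horvat and Takahashi are each a past Master, so the next rule applies.
Among Horvat and Takahashi, alphabetically by surname: Horvat before Takahashi.
Order: Greco, Harlow, Marchetti, Horvat, Takahashi.

Marchetti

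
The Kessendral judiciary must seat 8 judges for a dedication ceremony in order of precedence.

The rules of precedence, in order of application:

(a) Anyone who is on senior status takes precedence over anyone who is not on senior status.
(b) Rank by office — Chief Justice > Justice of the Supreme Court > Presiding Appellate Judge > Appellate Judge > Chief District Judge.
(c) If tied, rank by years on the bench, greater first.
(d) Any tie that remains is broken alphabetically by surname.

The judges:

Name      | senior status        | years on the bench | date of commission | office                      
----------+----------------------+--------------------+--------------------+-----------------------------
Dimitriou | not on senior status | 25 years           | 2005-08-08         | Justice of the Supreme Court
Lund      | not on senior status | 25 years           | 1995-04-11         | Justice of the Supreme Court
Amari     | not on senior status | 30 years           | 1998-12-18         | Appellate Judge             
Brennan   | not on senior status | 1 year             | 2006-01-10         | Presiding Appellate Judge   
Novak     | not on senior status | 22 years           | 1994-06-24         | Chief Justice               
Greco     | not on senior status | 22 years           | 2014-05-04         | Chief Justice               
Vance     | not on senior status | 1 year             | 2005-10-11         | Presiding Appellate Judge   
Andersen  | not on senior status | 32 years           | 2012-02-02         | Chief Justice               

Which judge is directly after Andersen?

By the first rule: Andersen, Greco, Novak, Dimitriou, Lund, Brennan, Vance and Amari (each not on senior status).
Among Andersen, Greco, Novak, Dimitriou, Lund, Brennan, Vance and Amari, by office: Andersen, Greco and Novak (Chief Justice) before Dimitriou and Lund (Justice of the Supreme Court) before Brennan and Vance (Presiding Appellate Judge) before Amari (Appellate Judge).
Among Andersen, Greco and Novak, by years on the bench (higher first): Andersen (32 years) before Greco and Novak (22 years).
Among Greco and Novak, alphabetically by surname: Greco before Novak.
Dimitriou and Lund both have years on the bench 25 years, so the next rule applies.
Among Dimitriou and Lund, alphabetically by surname: Dimitriou before Lund.
Brennan and Vance both have years on the bench 1 year, so the next rule applies.
Among Brennan and Vance, alphabetically by surname: Brennan before Vance.
Order: Andersen, Greco, Novak, Dimitriou, Lund, Brennan, Vance, Amari.

Greco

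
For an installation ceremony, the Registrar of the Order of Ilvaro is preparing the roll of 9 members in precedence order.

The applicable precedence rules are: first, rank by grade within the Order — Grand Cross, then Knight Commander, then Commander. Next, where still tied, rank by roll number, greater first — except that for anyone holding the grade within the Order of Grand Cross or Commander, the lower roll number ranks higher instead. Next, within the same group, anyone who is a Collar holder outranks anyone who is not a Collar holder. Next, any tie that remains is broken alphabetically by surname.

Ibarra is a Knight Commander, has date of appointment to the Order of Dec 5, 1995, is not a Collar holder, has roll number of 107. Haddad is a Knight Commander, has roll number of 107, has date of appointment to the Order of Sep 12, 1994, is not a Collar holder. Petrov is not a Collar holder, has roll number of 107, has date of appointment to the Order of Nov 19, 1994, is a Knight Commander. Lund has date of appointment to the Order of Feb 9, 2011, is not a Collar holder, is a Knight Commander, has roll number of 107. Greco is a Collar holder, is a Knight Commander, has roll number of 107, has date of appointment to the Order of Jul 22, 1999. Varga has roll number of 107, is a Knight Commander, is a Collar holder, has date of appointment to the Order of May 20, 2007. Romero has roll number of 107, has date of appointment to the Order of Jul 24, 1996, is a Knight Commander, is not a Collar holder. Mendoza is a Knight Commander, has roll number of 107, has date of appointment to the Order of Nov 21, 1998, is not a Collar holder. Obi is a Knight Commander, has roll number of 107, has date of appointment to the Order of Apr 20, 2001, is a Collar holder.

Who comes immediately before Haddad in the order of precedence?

Varga

By grade within the Order: Greco, Obi, Varga, Haddad, Ibarra, Lund, Mendoza, Petrov and Romero (Knight Commander).
Greco, Obi, Varga, Haddad, Ibarra, Lund, Mendoza, Petrov and Romero all have roll number 107, so the next rule applies.
Among Greco, Obi, Varga, Haddad, Ibarra, Lund, Mendoza, Petrov and Romero, a Collar holder before not a Collar holder: Greco, Obi and Varga (a Collar holder) before Haddad, Ibarra, Lund, Mendoza, Petrov and Romero (not a Collar holder).
Among Greco, Obi and Varga, alphabetically by surname: Greco before Obi before Varga.
Among Haddad, Ibarra, Lund, Mendoza, Petrov and Romero, alphabetically by surname: Haddad before Ibarra before Lund before Mendoza before Petrov before Romero.
Order: Greco, Obi, Varga, Haddad, Ibarra, Lund, Mendoza, Petrov, Romero.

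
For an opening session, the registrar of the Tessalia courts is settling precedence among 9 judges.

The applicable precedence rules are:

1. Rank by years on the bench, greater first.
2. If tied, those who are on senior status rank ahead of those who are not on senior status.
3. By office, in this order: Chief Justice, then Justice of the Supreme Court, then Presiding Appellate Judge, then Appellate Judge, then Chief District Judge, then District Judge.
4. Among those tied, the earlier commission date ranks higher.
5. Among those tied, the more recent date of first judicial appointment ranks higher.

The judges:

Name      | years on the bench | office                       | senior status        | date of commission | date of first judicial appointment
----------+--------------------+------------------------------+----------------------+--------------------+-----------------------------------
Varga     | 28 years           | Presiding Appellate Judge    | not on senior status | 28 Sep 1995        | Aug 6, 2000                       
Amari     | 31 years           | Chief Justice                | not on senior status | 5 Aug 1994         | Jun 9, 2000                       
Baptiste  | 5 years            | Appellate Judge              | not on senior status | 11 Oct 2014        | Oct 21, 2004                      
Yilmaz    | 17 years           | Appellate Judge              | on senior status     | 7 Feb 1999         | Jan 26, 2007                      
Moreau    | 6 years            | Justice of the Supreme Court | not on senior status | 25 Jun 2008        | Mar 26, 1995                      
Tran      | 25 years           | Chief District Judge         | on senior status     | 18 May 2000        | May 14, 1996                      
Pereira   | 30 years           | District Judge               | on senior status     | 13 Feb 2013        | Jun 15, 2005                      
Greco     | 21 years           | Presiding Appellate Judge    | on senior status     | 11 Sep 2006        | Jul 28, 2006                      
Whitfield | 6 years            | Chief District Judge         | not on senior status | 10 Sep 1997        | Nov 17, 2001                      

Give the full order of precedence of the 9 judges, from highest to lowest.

Amari, Pereira, Varga, Tran, Greco, Yilmaz, Moreau, Whitfield, Baptiste

By years on the bench (higher first): Amari (31 years); then Pereira (30 years); then Varga (28 years); then Tran (25 years); then Greco (21 years); then Yilmaz (17 years); then Moreau and Whitfield (both 6 years); then Baptiste (5 years).
Moreau and Whitfield are each not on senior status, so the next rule applies.
Among Moreau and Whitfield, by office: Moreau (Justice of the Supreme Court) before Whitfield (Chief District Judge).
Full order: Amari, Pereira, Varga, Tran, Greco, Yilmaz, Moreau, Whitfield, Baptiste.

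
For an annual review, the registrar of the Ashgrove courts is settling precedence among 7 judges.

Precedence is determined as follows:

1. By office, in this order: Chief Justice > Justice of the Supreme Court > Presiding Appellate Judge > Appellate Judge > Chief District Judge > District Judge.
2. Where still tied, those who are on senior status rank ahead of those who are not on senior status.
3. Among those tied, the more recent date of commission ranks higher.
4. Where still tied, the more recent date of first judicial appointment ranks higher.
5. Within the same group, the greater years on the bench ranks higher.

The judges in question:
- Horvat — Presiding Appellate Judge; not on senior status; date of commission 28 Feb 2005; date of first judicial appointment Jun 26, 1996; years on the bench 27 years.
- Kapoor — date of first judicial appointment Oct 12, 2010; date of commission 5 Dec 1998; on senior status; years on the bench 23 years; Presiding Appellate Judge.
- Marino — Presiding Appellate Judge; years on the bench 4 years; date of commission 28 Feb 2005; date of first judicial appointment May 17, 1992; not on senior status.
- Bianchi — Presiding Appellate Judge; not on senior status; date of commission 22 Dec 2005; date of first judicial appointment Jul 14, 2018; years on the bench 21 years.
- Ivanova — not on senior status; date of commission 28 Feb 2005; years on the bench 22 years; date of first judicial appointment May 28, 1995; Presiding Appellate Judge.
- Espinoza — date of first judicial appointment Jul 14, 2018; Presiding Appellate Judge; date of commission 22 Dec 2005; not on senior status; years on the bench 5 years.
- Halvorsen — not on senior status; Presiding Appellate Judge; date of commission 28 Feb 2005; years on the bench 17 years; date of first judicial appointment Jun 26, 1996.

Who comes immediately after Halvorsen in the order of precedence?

By office: Kapoor, Bianchi, Espinoza, Horvat, Halvorsen, Ivanova and Marino (Presiding Appellate Judge).
Among Kapoor, Bianchi, Espinoza, Horvat, Halvorsen, Ivanova and Marino, on senior status before not on senior status: Kapoor (on senior status) before Bianchi, Espinoza, Horvat, Halvorsen, Ivanova and Marino (not on senior status).
Among Bianchi, Espinoza, Horvat, Halvorsen, Ivanova and Marino, by date of commission (later first): Bianchi and Espinoza (22 Dec 2005) before Horvat, Halvorsen, Ivanova and Marino (28 Feb 2005).
Bianchi and Espinoza both have date of first judicial appointment Jul 14, 2018, so the next rule applies.
Among Bianchi and Espinoza, by years on the bench (higher first): Bianchi (21 years) before Espinoza (5 years).
Among Horvat, Halvorsen, Ivanova and Marino, by date of first judicial appointment (later first): Horvat and Halvorsen (Jun 26, 1996) before Ivanova (May 28, 1995) before Marino (May 17, 1992).
Among Horvat and Halvorsen, by years on the bench (higher first): Horvat (27 years) before Halvorsen (17 years).
Order: Kapoor, Bianchi, Espinoza, Horvat, Halvorsen, Ivanova, Marino.

Ivanova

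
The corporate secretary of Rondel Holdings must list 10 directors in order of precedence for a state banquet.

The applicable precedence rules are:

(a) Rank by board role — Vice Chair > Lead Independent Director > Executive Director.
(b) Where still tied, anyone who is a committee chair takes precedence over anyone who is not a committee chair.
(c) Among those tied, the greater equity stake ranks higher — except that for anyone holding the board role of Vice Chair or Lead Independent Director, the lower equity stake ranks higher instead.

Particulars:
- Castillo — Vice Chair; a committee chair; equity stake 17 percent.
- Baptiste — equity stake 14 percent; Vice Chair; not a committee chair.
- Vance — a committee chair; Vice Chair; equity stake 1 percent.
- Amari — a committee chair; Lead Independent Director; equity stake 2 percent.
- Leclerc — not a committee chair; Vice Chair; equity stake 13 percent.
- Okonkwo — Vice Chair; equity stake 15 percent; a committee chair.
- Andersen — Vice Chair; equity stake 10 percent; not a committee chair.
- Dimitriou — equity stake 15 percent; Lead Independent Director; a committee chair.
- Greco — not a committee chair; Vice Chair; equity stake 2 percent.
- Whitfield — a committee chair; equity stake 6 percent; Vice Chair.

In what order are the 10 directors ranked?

Vance, Whitfield, Okonkwo, Castillo, Greco, Andersen, Leclerc, Baptiste, Amari, Dimitriou

By board role: Vance, Whitfield, Okonkwo, Castillo, Greco, Andersen, Leclerc and Baptiste (Vice Chair); then Amari and Dimitriou (Lead Independent Director).
Among Vance, Whitfield, Okonkwo, Castillo, Greco, Andersen, Leclerc and Baptiste, a committee chair before not a committee chair: Vance, Whitfield, Okonkwo and Castillo (a committee chair) before Greco, Andersen, Leclerc and Baptiste (not a committee chair).
Among Vance, Whitfield, Okonkwo and Castillo, by equity stake (lower first) (reversed rule for this group): Vance (1 percent) before Whitfield (6 percent) before Okonkwo (15 percent) before Castillo (17 percent).
Among Greco, Andersen, Leclerc and Baptiste, by equity stake (lower first) (reversed rule for this group): Greco (2 percent) before Andersen (10 percent) before Leclerc (13 percent) before Baptiste (14 percent).
Amari and Dimitriou are each a committee chair, so the next rule applies.
Among Amari and Dimitriou, by equity stake (lower first) (reversed rule for this group): Amari (2 percent) before Dimitriou (15 percent).
Full order: Vance, Whitfield, Okonkwo, Castillo, Greco, Andersen, Leclerc, Baptiste, Amari, Dimitriou.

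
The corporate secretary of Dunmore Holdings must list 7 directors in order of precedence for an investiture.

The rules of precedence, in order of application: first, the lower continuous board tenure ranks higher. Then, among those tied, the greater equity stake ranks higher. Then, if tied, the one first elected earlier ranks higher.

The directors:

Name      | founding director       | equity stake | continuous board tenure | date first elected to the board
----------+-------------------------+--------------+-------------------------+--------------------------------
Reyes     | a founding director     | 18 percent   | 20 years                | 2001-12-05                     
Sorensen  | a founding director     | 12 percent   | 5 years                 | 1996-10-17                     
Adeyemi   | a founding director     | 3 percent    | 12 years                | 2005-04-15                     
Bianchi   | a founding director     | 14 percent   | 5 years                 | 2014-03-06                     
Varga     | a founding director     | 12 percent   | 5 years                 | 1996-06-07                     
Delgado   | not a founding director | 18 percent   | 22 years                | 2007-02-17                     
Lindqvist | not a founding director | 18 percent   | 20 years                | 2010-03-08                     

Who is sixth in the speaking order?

By continuous board tenure (lower first): Bianchi, Varga and Sorensen (each 5 years); then Adeyemi (12 years); then Reyes and Lindqvist (both 20 years); then Delgado (22 years).
Among Bianchi, Varga and Sorensen, by equity stake (higher first): Bianchi (14 percent) before Varga and Sorensen (12 percent).
Among Varga and Sorensen, by date first elected to the board (earlier first): Varga (1996-06-07) before Sorensen (1996-10-17).
Reyes and Lindqvist both have equity stake 18 percent, so the next rule applies.
Among Reyes and Lindqvist, by date first elected to the board (earlier first): Reyes (2001-12-05) before Lindqvist (2010-03-08).
Order: Bianchi, Varga, Sorensen, Adeyemi, Reyes, Lindqvist, Delgado.

Lindqvist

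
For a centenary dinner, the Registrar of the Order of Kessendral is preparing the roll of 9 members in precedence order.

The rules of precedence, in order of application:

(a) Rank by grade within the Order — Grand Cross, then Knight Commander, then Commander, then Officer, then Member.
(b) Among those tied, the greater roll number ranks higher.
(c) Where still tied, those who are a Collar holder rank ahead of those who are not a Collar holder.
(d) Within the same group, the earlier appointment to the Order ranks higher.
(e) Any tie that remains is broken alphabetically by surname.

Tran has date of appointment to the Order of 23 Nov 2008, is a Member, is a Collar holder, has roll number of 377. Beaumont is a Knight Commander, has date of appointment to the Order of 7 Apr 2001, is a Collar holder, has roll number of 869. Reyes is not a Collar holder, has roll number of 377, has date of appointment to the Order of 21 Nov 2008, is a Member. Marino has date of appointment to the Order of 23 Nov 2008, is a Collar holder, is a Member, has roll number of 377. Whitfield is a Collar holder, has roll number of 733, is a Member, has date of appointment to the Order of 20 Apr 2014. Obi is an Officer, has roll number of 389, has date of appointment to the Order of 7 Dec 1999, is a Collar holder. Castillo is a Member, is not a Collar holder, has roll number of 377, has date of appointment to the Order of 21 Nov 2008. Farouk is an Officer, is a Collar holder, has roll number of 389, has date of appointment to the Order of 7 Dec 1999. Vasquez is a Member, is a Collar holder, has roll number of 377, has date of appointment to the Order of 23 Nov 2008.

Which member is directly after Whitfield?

By grade within the Order: Beaumont (Knight Commander); then Farouk and Obi (Officer); then Whitfield, Marino, Tran, Vasquez, Castillo and Reyes (Member).
Farouk and Obi both have roll number 389, so the next rule applies.
Farouk and Obi are each a Collar holder, so the next rule applies.
Farouk and Obi both have date of appointment to the Order 7 Dec 1999, so the next rule applies.
Among Farouk and Obi, alphabetically by surname: Farouk before Obi.
Among Whitfield, Marino, Tran, Vasquez, Castillo and Reyes, by roll number (higher first): Whitfield (733) before Marino, Tran, Vasquez, Castillo and Reyes (377).
Among Marino, Tran, Vasquez, Castillo and Reyes, a Collar holder before not a Collar holder: Marino, Tran and Vasquez (a Collar holder) before Castillo and Reyes (not a Collar holder).
Marino, Tran and Vasquez all have date of appointment to the Order 23 Nov 2008, so the next rule applies.
Among Marino, Tran and Vasquez, alphabetically by surname: Marino before Tran before Vasquez.
Castillo and Reyes both have date of appointment to the Order 21 Nov 2008, so the next rule applies.
Among Castillo and Reyes, alphabetically by surname: Castillo before Reyes.
Order: Beaumont, Farouk, Obi, Whitfield, Marino, Tran, Vasquez, Castillo, Reyes.

Marino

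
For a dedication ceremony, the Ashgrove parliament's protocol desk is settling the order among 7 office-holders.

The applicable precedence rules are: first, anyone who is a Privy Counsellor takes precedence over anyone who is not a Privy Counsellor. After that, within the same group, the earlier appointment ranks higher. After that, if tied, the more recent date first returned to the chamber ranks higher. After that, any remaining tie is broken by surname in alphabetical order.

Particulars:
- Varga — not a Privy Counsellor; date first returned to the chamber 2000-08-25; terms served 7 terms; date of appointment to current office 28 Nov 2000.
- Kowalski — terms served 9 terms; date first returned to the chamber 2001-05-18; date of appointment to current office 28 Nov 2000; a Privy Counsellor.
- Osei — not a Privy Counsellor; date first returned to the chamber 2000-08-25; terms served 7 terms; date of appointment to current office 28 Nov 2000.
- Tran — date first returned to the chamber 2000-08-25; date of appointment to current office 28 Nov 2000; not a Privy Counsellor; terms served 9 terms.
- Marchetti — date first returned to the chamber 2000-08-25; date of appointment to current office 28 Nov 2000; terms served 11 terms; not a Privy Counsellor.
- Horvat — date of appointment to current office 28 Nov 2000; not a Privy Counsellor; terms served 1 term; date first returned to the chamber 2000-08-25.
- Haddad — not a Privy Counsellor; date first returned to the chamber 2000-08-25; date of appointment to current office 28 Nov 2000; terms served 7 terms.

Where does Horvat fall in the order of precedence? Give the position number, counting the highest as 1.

By the first rule: Kowalski (a Privy Counsellor); then Haddad, Horvat, Marchetti, Osei, Tran and Varga (each not a Privy Counsellor).
Haddad, Horvat, Marchetti, Osei, Tran and Varga all have date of appointment to current office 28 Nov 2000, so the next rule applies.
Haddad, Horvat, Marchetti, Osei, Tran and Varga all have date first returned to the chamber 2000-08-25, so the next rule applies.
Among Haddad, Horvat, Marchetti, Osei, Tran and Varga, alphabetically by surname: Haddad before Horvat before Marchetti before Osei before Tran before Varga.
Order: Kowalski, Haddad, Horvat, Marchetti, Osei, Tran, Varga. So position 3.

3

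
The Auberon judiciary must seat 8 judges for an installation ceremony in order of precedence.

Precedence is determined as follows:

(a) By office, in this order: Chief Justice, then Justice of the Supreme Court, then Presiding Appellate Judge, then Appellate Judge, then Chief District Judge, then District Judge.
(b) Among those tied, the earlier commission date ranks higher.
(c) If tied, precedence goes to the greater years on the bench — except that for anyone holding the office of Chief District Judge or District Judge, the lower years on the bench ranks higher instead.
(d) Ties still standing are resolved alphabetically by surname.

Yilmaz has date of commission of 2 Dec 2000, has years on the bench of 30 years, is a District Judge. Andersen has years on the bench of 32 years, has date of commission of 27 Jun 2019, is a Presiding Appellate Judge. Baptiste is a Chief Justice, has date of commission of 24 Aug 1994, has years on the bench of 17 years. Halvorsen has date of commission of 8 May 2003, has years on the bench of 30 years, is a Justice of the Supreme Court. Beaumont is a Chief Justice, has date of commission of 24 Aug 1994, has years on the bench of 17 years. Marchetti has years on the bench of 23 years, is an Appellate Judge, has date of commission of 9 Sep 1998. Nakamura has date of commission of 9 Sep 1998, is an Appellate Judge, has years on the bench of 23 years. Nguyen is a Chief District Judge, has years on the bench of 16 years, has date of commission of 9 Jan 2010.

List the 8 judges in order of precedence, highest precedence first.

Baptiste, Beaumont, Halvorsen, Andersen, Marchetti, Nakamura, Nguyen, Yilmaz

By office: Baptiste and Beaumont (Chief Justice); then Halvorsen (Justice of the Supreme Court); then Andersen (Presiding Appellate Judge); then Marchetti and Nakamura (Appellate Judge); then Nguyen (Chief District Judge); then Yilmaz (District Judge).
Baptiste and Beaumont both have date of commission 24 Aug 1994, so the next rule applies.
Baptiste and Beaumont both have years on the bench 17 years, so the next rule applies.
Among Baptiste and Beaumont, alphabetically by surname: Baptiste before Beaumont.
Marchetti and Nakamura both have date of commission 9 Sep 1998, so the next rule applies.
Marchetti and Nakamura both have years on the bench 23 years, so the next rule applies.
Among Marchetti and Nakamura, alphabetically by surname: Marchetti before Nakamura.
Full order: Baptiste, Beaumont, Halvorsen, Andersen, Marchetti, Nakamura, Nguyen, Yilmaz.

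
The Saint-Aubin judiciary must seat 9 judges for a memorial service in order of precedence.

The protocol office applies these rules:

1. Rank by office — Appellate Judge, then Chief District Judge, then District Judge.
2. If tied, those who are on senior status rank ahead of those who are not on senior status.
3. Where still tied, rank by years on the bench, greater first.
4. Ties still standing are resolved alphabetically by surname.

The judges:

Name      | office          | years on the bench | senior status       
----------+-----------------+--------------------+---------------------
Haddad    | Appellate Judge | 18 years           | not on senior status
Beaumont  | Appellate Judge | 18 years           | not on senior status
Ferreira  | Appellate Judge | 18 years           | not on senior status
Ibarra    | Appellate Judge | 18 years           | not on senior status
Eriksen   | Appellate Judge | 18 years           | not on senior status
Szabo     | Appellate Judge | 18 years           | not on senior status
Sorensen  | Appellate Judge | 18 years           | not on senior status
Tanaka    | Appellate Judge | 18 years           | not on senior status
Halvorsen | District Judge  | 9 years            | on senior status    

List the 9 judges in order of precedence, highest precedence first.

By office: Beaumont, Eriksen, Ferreira, Haddad, Ibarra, Sorensen, Szabo and Tanaka (Appellate Judge); then Halvorsen (District Judge).
Beaumont, Eriksen, Ferreira, Haddad, Ibarra, Sorensen, Szabo and Tanaka are each not on senior status, so the next rule applies.
Beaumont, Eriksen, Ferreira, Haddad, Ibarra, Sorensen, Szabo and Tanaka all have years on the bench 18 years, so the next rule applies.
Among Beaumont, Eriksen, Ferreira, Haddad, Ibarra, Sorensen, Szabo and Tanaka, alphabetically by surname: Beaumont before Eriksen before Ferreira before Haddad before Ibarra before Sorensen before Szabo before Tanaka.
Full order: Beaumont, Eriksen, Ferreira, Haddad, Ibarra, Sorensen, Szabo, Tanaka, Halvorsen.

Beaumont, Eriksen, Ferreira, Haddad, Ibarra, Sorensen, Szabo, Tanaka, Halvorsen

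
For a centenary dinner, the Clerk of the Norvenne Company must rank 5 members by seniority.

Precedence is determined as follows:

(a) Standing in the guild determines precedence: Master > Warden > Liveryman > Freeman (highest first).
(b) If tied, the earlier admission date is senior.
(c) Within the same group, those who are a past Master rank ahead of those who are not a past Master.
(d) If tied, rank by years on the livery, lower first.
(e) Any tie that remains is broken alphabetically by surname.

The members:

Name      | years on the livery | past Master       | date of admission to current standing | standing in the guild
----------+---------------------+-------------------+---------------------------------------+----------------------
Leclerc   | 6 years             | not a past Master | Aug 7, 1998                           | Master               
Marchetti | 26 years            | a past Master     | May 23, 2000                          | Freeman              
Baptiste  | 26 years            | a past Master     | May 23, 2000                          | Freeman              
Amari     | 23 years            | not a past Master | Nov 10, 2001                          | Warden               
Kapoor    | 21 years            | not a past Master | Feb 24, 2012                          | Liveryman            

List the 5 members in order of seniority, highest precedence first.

By standing in the guild: Leclerc (Master); then Amari (Warden); then Kapoor (Liveryman); then Baptiste and Marchetti (Freeman).
Baptiste and Marchetti both have date of admission to current standing May 23, 2000, so the next rule applies.
Baptiste and Marchetti are each a past Master, so the next rule applies.
Baptiste and Marchetti both have years on the livery 26 years, so the next rule applies.
Among Baptiste and Marchetti, alphabetically by surname: Baptiste before Marchetti.
Full order: Leclerc, Amari, Kapoor, Baptiste, Marchetti.

Leclerc, Amari, Kapoor, Baptiste, Marchetti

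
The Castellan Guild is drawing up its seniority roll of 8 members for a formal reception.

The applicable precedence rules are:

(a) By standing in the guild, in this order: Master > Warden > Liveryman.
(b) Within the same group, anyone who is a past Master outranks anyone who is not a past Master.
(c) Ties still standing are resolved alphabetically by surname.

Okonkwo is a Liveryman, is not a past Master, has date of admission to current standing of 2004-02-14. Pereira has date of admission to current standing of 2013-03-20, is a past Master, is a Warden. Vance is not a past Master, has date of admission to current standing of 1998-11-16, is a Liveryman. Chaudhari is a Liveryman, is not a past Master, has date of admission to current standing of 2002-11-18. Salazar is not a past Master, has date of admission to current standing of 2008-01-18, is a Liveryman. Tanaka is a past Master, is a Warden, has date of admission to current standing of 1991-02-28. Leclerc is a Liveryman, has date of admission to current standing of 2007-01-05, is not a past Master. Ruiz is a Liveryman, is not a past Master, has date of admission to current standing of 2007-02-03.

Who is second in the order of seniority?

By standing in the guild: Pereira and Tanaka (Warden); then Chaudhari, Leclerc, Okonkwo, Ruiz, Salazar and Vance (Liveryman).
Pereira and Tanaka are each a past Master, so the next rule applies.
Among Pereira and Tanaka, alphabetically by surname: Pereira before Tanaka.
Chaudhari, Leclerc, Okonkwo, Ruiz, Salazar and Vance are each not a past Master, so the next rule applies.
Among Chaudhari, Leclerc, Okonkwo, Ruiz, Salazar and Vance, alphabetically by surname: Chaudhari before Leclerc before Okonkwo before Ruiz before Salazar before Vance.
Order: Pereira, Tanaka, Chaudhari, Leclerc, Okonkwo, Ruiz, Salazar, Vance.

Tanaka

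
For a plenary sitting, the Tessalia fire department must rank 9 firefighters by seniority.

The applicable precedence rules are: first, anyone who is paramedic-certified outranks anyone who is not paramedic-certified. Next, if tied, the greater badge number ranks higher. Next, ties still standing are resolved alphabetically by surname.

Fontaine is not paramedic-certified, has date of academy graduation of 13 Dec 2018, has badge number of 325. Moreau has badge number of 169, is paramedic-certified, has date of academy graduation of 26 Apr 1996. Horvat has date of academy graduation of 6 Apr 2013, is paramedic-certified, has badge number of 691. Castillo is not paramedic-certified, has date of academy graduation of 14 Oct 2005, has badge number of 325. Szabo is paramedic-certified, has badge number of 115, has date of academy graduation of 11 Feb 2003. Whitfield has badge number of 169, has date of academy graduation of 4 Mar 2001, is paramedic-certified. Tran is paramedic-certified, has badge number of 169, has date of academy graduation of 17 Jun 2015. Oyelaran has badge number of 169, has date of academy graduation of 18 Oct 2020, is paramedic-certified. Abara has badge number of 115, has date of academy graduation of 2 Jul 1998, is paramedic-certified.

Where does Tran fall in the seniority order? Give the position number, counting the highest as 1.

By the first rule: Horvat, Moreau, Oyelaran, Tran, Whitfield, Abara and Szabo (each paramedic-certified); then Castillo and Fontaine (both not paramedic-certified).
Among Horvat, Moreau, Oyelaran, Tran, Whitfield, Abara and Szabo, by badge number (higher first): Horvat (691) before Moreau, Oyelaran, Tran and Whitfield (169) before Abara and Szabo (115).
Among Moreau, Oyelaran, Tran and Whitfield, alphabetically by surname: Moreau before Oyelaran before Tran before Whitfield.
Among Abara and Szabo, alphabetically by surname: Abara before Szabo.
Castillo and Fontaine both have badge number 325, so the next rule applies.
Among Castillo and Fontaine, alphabetically by surname: Castillo before Fontaine.
Order: Horvat, Moreau, Oyelaran, Tran, Whitfield, Abara, Szabo, Castillo, Fontaine. So position 4.

4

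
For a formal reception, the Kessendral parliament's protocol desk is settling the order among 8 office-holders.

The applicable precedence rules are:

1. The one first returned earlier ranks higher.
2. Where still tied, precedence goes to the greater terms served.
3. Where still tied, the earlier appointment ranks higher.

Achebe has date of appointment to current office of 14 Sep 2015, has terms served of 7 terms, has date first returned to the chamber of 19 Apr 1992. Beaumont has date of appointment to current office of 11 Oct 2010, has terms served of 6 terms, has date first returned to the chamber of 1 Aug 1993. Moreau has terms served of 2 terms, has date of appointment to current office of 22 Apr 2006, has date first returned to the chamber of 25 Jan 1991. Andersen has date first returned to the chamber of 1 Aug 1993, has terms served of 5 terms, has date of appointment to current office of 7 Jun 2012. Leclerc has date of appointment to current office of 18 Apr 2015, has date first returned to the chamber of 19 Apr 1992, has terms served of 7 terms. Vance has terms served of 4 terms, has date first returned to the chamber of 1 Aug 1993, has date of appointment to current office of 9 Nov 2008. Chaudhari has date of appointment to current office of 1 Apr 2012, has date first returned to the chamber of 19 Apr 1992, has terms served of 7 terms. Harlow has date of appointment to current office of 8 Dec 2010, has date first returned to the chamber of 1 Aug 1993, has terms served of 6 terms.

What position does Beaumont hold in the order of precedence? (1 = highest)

By date first returned to the chamber (earlier first): Moreau (25 Jan 1991); then Chaudhari, Leclerc and Achebe (each 19 Apr 1992); then Beaumont, Harlow, Andersen and Vance (each 1 Aug 1993).
Chaudhari, Leclerc and Achebe all have terms served 7 terms, so the next rule applies.
Among Chaudhari, Leclerc and Achebe, by date of appointment to current office (earlier first): Chaudhari (1 Apr 2012) before Leclerc (18 Apr 2015) before Achebe (14 Sep 2015).
Among Beaumont, Harlow, Andersen and Vance, by terms served (higher first): Beaumont and Harlow (6 terms) before Andersen (5 terms) before Vance (4 terms).
Among Beaumont and Harlow, by date of appointment to current office (earlier first): Beaumont (11 Oct 2010) before Harlow (8 Dec 2010).
Order: Moreau, Chaudhari, Leclerc, Achebe, Beaumont, Harlow, Andersen, Vance. So position 5.

5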